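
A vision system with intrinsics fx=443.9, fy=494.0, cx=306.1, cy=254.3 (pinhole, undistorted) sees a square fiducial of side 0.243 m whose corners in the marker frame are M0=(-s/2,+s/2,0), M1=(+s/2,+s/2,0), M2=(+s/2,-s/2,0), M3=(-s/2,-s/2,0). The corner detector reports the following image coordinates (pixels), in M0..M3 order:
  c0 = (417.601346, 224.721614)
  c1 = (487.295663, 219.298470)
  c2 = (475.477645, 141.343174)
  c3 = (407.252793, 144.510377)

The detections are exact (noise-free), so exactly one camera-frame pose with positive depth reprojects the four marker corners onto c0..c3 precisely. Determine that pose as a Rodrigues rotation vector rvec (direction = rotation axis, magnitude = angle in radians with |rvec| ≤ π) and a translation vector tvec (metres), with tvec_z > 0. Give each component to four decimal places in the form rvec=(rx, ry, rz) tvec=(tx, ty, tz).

Intrinsics K: fx=443.9, fy=494.0, cx=306.1, cy=254.3
Marker side s = 0.243 m; corners in marker frame (Z=0):
  M0 = (-0.1215, +0.1215, 0)
  M1 = (+0.1215, +0.1215, 0)
  M2 = (+0.1215, -0.1215, 0)
  M3 = (-0.1215, -0.1215, 0)
Detected image corners:
  c0 = (417.601346, 224.721614) px
  c1 = (487.295663, 219.298470) px
  c2 = (475.477645, 141.343174) px
  c3 = (407.252793, 144.510377) px
Planar DLT: solve 8×8 A·h = b for H (H[2,2]=1):
  H  [+333.64452 -1.55861 +447.30349]
  H  [+2.75733 +306.10717 +181.93176]
  H  [+0.11165 -0.10564 +1.00000]
B = K⁻¹H; ‖b₁‖=0.685771, ‖b₂‖=0.685771; λ = 2/(‖b₁‖+‖b₂‖) = 1.458212, sign → tz>0 ⇒ λ=+1.458212
r₁ = λ·B[:,0] = (+0.98375,-0.07567,+0.16282); r₂ = λ·B[:,1] = (+0.10110,+0.98288,-0.15404)
r₃ = r₁×r₂ = (-0.14837,+0.16800,+0.97456); SVD([r₁ r₂ r₃]) → R = UVᵀ:
  R  [+0.98375 +0.10110 -0.14837]
  R  [-0.07567 +0.98288 +0.16800]
  R  [+0.16282 -0.15404 +0.97456]
t = (+0.46385, -0.21362, +1.45821) m
tr R = 2.941186; θ = arccos((tr R − 1)/2) = 0.243114 rad = 13.929°
axis k = ((R−Rᵀ)₃₂, (R−Rᵀ)₁₃, (R−Rᵀ)₂₁) / (2 sinθ) = (-0.668892, -0.646349, -0.367173)
rvec = θ·k = (-0.162617, -0.157137, -0.089265)

rvec=(-0.1626, -0.1571, -0.0893) tvec=(0.4639, -0.2136, 1.4582)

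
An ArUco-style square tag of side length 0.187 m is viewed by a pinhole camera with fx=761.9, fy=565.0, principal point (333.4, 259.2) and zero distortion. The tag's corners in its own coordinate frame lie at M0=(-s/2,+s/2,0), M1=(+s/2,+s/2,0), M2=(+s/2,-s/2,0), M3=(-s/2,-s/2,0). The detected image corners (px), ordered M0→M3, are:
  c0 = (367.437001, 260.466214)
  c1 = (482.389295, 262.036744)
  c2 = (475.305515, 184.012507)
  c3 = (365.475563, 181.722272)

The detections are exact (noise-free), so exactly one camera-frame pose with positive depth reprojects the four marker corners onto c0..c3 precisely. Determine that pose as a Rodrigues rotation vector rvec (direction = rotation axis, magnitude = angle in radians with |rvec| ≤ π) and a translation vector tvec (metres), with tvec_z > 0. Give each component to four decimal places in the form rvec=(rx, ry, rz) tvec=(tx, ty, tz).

Intrinsics K: fx=761.9, fy=565.0, cx=333.4, cy=259.2
Marker side s = 0.187 m; corners in marker frame (Z=0):
  M0 = (-0.0935, +0.0935, 0)
  M1 = (+0.0935, +0.0935, 0)
  M2 = (+0.0935, -0.0935, 0)
  M3 = (-0.0935, -0.0935, 0)
Detected image corners:
  c0 = (367.437001, 260.466214) px
  c1 = (482.389295, 262.036744) px
  c2 = (475.305515, 184.012507) px
  c3 = (365.475563, 181.722272) px
Planar DLT: solve 8×8 A·h = b for H (H[2,2]=1):
  H  [+624.01941 -79.69198 +422.88966]
  H  [+22.61534 +364.54267 +221.16317]
  H  [+0.05516 -0.24594 +1.00000]
B = K⁻¹H; ‖b₁‖=0.796942, ‖b₂‖=0.796942; λ = 2/(‖b₁‖+‖b₂‖) = 1.254797, sign → tz>0 ⇒ λ=+1.254797
r₁ = λ·B[:,0] = (+0.99743,+0.01847,+0.06921); r₂ = λ·B[:,1] = (+0.00380,+0.95118,-0.30861)
r₃ = r₁×r₂ = (-0.07153,+0.30808,+0.94867); SVD([r₁ r₂ r₃]) → R = UVᵀ:
  R  [+0.99743 +0.00380 -0.07153]
  R  [+0.01847 +0.95118 +0.30808]
  R  [+0.06921 -0.30861 +0.94867]
t = (+0.14738, -0.08448, +1.25480) m
tr R = 2.897281; θ = arccos((tr R − 1)/2) = 0.321885 rad = 18.443°
axis k = ((R−Rᵀ)₃₂, (R−Rᵀ)₁₃, (R−Rᵀ)₂₁) / (2 sinθ) = (-0.974669, -0.222447, +0.023199)
rvec = θ·k = (-0.313731, -0.071603, +0.007468)

rvec=(-0.3137, -0.0716, 0.0075) tvec=(0.1474, -0.0845, 1.2548)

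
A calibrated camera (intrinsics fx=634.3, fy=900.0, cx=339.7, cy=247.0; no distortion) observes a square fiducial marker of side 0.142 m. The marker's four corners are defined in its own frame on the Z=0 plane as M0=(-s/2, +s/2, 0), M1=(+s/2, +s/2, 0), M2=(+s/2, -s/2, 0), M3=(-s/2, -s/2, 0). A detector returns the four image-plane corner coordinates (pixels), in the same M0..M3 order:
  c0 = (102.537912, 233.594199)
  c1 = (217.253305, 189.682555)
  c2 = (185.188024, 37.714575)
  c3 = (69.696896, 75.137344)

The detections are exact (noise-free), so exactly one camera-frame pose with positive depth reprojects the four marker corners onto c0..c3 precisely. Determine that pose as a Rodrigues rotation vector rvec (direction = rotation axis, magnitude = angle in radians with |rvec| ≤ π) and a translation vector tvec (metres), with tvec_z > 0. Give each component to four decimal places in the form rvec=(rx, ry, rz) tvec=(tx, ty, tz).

Intrinsics K: fx=634.3, fy=900.0, cx=339.7, cy=247.0
Marker side s = 0.142 m; corners in marker frame (Z=0):
  M0 = (-0.0710, +0.0710, 0)
  M1 = (+0.0710, +0.0710, 0)
  M2 = (+0.0710, -0.0710, 0)
  M3 = (-0.0710, -0.0710, 0)
Detected image corners:
  c0 = (102.537912, 233.594199) px
  c1 = (217.253305, 189.682555) px
  c2 = (185.188024, 37.714575) px
  c3 = (69.696896, 75.137344) px
Planar DLT: solve 8×8 A·h = b for H (H[2,2]=1):
  H  [+851.64450 +223.73211 +144.79847]
  H  [-248.03696 +1088.14489 +133.43726]
  H  [+0.28574 -0.03310 +1.00000]
B = K⁻¹H; ‖b₁‖=1.273649, ‖b₂‖=1.273649; λ = 2/(‖b₁‖+‖b₂‖) = 0.785146, sign → tz>0 ⇒ λ=+0.785146
r₁ = λ·B[:,0] = (+0.93403,-0.27795,+0.22435); r₂ = λ·B[:,1] = (+0.29086,+0.95641,-0.02599)
r₃ = r₁×r₂ = (-0.20734,+0.08953,+0.97416); SVD([r₁ r₂ r₃]) → R = UVᵀ:
  R  [+0.93403 +0.29086 -0.20734]
  R  [-0.27795 +0.95641 +0.08953]
  R  [+0.22435 -0.02599 +0.97416]
t = (-0.24125, -0.09907, +0.78515) m
tr R = 2.864605; θ = arccos((tr R − 1)/2) = 0.370068 rad = 21.203°
axis k = ((R−Rᵀ)₃₂, (R−Rᵀ)₁₃, (R−Rᵀ)₂₁) / (2 sinθ) = (-0.159697, -0.596785, -0.786349)
rvec = θ·k = (-0.059099, -0.220851, -0.291003)

rvec=(-0.0591, -0.2209, -0.2910) tvec=(-0.2413, -0.0991, 0.7851)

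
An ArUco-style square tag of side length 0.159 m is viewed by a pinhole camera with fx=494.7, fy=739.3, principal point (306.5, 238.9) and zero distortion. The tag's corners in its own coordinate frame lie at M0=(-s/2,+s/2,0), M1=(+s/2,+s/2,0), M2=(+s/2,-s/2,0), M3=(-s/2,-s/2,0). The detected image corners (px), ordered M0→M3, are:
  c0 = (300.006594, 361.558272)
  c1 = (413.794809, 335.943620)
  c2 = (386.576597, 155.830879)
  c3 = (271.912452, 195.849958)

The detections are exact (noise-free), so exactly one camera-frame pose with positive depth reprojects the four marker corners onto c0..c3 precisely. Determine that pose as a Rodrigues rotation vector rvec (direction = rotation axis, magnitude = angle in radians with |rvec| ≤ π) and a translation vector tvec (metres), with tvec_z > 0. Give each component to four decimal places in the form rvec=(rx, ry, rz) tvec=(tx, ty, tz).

rvec=(0.1482, 0.3149, -0.2217) tvec=(0.0457, 0.0223, 0.6547)

Intrinsics K: fx=494.7, fy=739.3, cx=306.5, cy=238.9
Marker side s = 0.159 m; corners in marker frame (Z=0):
  M0 = (-0.0795, +0.0795, 0)
  M1 = (+0.0795, +0.0795, 0)
  M2 = (+0.0795, -0.0795, 0)
  M3 = (-0.0795, -0.0795, 0)
Detected image corners:
  c0 = (300.006594, 361.558272) px
  c1 = (413.794809, 335.943620) px
  c2 = (386.576597, 155.830879) px
  c3 = (271.912452, 195.849958) px
Planar DLT: solve 8×8 A·h = b for H (H[2,2]=1):
  H  [+549.51841 +231.47321 +341.02196]
  H  [-334.88554 +1129.62115 +264.08821]
  H  [-0.49217 +0.16739 +1.00000]
B = K⁻¹H; ‖b₁‖=1.527399, ‖b₂‖=1.527399; λ = 2/(‖b₁‖+‖b₂‖) = 0.654708, sign → tz>0 ⇒ λ=+0.654708
r₁ = λ·B[:,0] = (+0.92690,-0.19244,-0.32222); r₂ = λ·B[:,1] = (+0.23844,+0.96495,+0.10959)
r₃ = r₁×r₂ = (+0.28984,-0.17841,+0.94030); SVD([r₁ r₂ r₃]) → R = UVᵀ:
  R  [+0.92690 +0.23844 +0.28984]
  R  [-0.19244 +0.96495 -0.17841]
  R  [-0.32222 +0.10959 +0.94030]
t = (+0.04569, +0.02231, +0.65471) m
tr R = 2.832148; θ = arccos((tr R − 1)/2) = 0.412618 rad = 23.641°
axis k = ((R−Rᵀ)₃₂, (R−Rᵀ)₁₃, (R−Rᵀ)₂₁) / (2 sinθ) = (+0.359100, +0.763158, -0.537250)
rvec = θ·k = (+0.148171, +0.314893, -0.221679)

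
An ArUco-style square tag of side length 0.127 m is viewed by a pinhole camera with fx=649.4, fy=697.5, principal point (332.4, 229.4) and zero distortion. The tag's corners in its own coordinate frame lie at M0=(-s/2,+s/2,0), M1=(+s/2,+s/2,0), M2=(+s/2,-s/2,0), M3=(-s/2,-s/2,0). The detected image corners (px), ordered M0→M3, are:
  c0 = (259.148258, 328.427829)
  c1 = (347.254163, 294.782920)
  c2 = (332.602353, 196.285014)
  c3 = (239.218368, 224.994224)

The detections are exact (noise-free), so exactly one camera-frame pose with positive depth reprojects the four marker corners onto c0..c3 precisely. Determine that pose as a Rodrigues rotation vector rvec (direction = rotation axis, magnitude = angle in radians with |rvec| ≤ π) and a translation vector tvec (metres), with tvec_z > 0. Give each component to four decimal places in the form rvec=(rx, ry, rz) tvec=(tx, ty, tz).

rvec=(0.2606, -0.4585, -0.2231) tvec=(-0.0455, 0.0379, 0.8159)

Intrinsics K: fx=649.4, fy=697.5, cx=332.4, cy=229.4
Marker side s = 0.127 m; corners in marker frame (Z=0):
  M0 = (-0.0635, +0.0635, 0)
  M1 = (+0.0635, +0.0635, 0)
  M2 = (+0.0635, -0.0635, 0)
  M3 = (-0.0635, -0.0635, 0)
Detected image corners:
  c0 = (259.148258, 328.427829) px
  c1 = (347.254163, 294.782920) px
  c2 = (332.602353, 196.285014) px
  c3 = (239.218368, 224.994224) px
Planar DLT: solve 8×8 A·h = b for H (H[2,2]=1):
  H  [+860.46929 +242.49453 +296.18741]
  H  [-116.13484 +889.24944 +261.79495]
  H  [+0.49709 +0.36327 +1.00000]
B = K⁻¹H; ‖b₁‖=1.225618, ‖b₂‖=1.225618; λ = 2/(‖b₁‖+‖b₂‖) = 0.815915, sign → tz>0 ⇒ λ=+0.815915
r₁ = λ·B[:,0] = (+0.87350,-0.26924,+0.40559); r₂ = λ·B[:,1] = (+0.15296,+0.94274,+0.29639)
r₃ = r₁×r₂ = (-0.46216,-0.19686,+0.86467); SVD([r₁ r₂ r₃]) → R = UVᵀ:
  R  [+0.87350 +0.15296 -0.46216]
  R  [-0.26924 +0.94274 -0.19686]
  R  [+0.40559 +0.29639 +0.86467]
t = (-0.04550, +0.03789, +0.81591) m
tr R = 2.680909; θ = arccos((tr R − 1)/2) = 0.572675 rad = 32.812°
axis k = ((R−Rᵀ)₃₂, (R−Rᵀ)₁₃, (R−Rᵀ)₂₁) / (2 sinθ) = (+0.455132, -0.800679, -0.389573)
rvec = θ·k = (+0.260643, -0.458529, -0.223099)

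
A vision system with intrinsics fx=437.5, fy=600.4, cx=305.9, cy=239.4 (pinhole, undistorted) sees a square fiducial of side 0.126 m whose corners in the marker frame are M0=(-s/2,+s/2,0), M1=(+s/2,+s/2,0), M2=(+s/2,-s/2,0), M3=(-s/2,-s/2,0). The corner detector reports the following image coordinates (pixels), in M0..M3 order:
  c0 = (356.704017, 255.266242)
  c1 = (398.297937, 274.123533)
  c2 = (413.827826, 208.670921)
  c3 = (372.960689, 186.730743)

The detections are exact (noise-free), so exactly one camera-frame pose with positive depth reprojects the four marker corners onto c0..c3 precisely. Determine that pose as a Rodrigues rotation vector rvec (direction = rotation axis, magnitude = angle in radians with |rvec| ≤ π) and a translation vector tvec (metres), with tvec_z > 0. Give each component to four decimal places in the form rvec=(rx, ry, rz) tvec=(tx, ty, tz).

rvec=(0.0642, -0.3995, 0.3101) tvec=(0.1965, -0.0143, 1.0744)

Intrinsics K: fx=437.5, fy=600.4, cx=305.9, cy=239.4
Marker side s = 0.126 m; corners in marker frame (Z=0):
  M0 = (-0.0630, +0.0630, 0)
  M1 = (+0.0630, +0.0630, 0)
  M2 = (+0.0630, -0.0630, 0)
  M3 = (-0.0630, -0.0630, 0)
Detected image corners:
  c0 = (356.704017, 255.266242) px
  c1 = (398.297937, 274.123533) px
  c2 = (413.827826, 208.670921) px
  c3 = (372.960689, 186.730743) px
Planar DLT: solve 8×8 A·h = b for H (H[2,2]=1):
  H  [+467.90586 -125.76650 +385.92124]
  H  [+246.27588 +531.60010 +231.43405]
  H  [+0.36498 +0.00079 +1.00000]
B = K⁻¹H; ‖b₁‖=0.930778, ‖b₂‖=0.930778; λ = 2/(‖b₁‖+‖b₂‖) = 1.074370, sign → tz>0 ⇒ λ=+1.074370
r₁ = λ·B[:,0] = (+0.87487,+0.28434,+0.39212); r₂ = λ·B[:,1] = (-0.30944,+0.95092,+0.00085)
r₃ = r₁×r₂ = (-0.37263,-0.12208,+0.91991); SVD([r₁ r₂ r₃]) → R = UVᵀ:
  R  [+0.87487 -0.30944 -0.37263]
  R  [+0.28434 +0.95092 -0.12208]
  R  [+0.39212 +0.00085 +0.91991]
t = (+0.19651, -0.01425, +1.07437) m
tr R = 2.745700; θ = arccos((tr R − 1)/2) = 0.509783 rad = 29.208°
axis k = ((R−Rᵀ)₃₂, (R−Rᵀ)₁₃, (R−Rᵀ)₂₁) / (2 sinθ) = (+0.125953, -0.783577, +0.608394)
rvec = θ·k = (+0.064209, -0.399454, +0.310149)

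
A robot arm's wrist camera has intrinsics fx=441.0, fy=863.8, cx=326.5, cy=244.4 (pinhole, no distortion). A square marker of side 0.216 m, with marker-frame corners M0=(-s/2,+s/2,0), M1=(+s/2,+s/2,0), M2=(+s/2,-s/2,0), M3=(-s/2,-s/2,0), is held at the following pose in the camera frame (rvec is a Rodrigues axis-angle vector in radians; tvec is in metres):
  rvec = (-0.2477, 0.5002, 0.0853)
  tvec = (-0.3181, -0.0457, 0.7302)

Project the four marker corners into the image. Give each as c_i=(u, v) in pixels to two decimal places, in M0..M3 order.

c0=(78.06, 308.64) c1=(165.61, 324.75) c2=(195.40, 62.18) c3=(109.01, 81.09)

Intrinsics K: fx=441.0, fy=863.8, cx=326.5, cy=244.4
Marker side s = 0.216 m; corners in marker frame (Z=0):
  M0 = (-0.1080, +0.1080, 0)
  M1 = (+0.1080, +0.1080, 0)
  M2 = (+0.1080, -0.1080, 0)
  M3 = (-0.1080, -0.1080, 0)
rvec = (-0.2477, 0.5002, 0.0853), |rvec| = θ = 0.56465 rad = 32.352°
Rodrigues: sinθ=0.53512, 1−cosθ=0.15522; R = I + sinθ·[k]× + (1−cosθ)·[k]×²:
    [+0.87465 -0.14116 +0.46375]
    [+0.02052 +0.96659 +0.25552]
    [-0.48433 -0.21397 +0.84832]
t = (-0.3181, -0.0457, 0.7302) m
M0: Pc = R·M0+t = (-0.42781, +0.05648, +0.75940); u = 441.0·(-0.42781)/0.75940 + 326.5 = 78.0626, v = 863.8·(+0.05648)/0.75940 + 244.4 = 308.6396
M1: Pc = R·M1+t = (-0.23888, +0.06091, +0.65478); u = 441.0·(-0.23888)/0.65478 + 326.5 = 165.6108, v = 863.8·(+0.06091)/0.65478 + 244.4 = 324.7497
M2: Pc = R·M2+t = (-0.20839, -0.14788, +0.70100); u = 441.0·(-0.20839)/0.70100 + 326.5 = 195.4001, v = 863.8·(-0.14788)/0.70100 + 244.4 = 62.1825
M3: Pc = R·M3+t = (-0.39732, -0.15231, +0.80562); u = 441.0·(-0.39732)/0.80562 + 326.5 = 109.0062, v = 863.8·(-0.15231)/0.80562 + 244.4 = 81.0927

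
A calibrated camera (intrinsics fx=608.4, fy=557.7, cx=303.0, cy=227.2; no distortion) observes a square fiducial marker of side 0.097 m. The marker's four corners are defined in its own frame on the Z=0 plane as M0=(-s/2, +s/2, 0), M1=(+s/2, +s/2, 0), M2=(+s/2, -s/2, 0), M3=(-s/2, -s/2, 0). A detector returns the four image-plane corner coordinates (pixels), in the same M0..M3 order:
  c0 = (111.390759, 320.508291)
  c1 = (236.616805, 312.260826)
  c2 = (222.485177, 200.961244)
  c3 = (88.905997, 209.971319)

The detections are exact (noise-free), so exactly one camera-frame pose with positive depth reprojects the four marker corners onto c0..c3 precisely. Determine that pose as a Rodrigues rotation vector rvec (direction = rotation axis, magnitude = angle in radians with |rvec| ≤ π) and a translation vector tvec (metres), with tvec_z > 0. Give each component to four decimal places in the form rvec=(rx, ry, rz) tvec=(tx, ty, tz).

Intrinsics K: fx=608.4, fy=557.7, cx=303.0, cy=227.2
Marker side s = 0.097 m; corners in marker frame (Z=0):
  M0 = (-0.0485, +0.0485, 0)
  M1 = (+0.0485, +0.0485, 0)
  M2 = (+0.0485, -0.0485, 0)
  M3 = (-0.0485, -0.0485, 0)
Detected image corners:
  c0 = (111.390759, 320.508291) px
  c1 = (236.616805, 312.260826) px
  c2 = (222.485177, 200.961244) px
  c3 = (88.905997, 209.971319) px
Planar DLT: solve 8×8 A·h = b for H (H[2,2]=1):
  H  [+1329.53622 +298.92870 +165.08701]
  H  [-93.76110 +1317.82211 +262.72655]
  H  [-0.01890 +0.66815 +1.00000]
B = K⁻¹H; ‖b₁‖=2.200650, ‖b₂‖=2.200650; λ = 2/(‖b₁‖+‖b₂‖) = 0.454411, sign → tz>0 ⇒ λ=+0.454411
r₁ = λ·B[:,0] = (+0.99730,-0.07290,-0.00859); r₂ = λ·B[:,1] = (+0.07206,+0.95007,+0.30362)
r₃ = r₁×r₂ = (-0.01397,-0.30342,+0.95276); SVD([r₁ r₂ r₃]) → R = UVᵀ:
  R  [+0.99730 +0.07206 -0.01397]
  R  [-0.07290 +0.95007 -0.30342]
  R  [-0.00859 +0.30362 +0.95276]
t = (-0.10301, +0.02895, +0.45441) m
tr R = 2.900124; θ = arccos((tr R − 1)/2) = 0.317363 rad = 18.184°
axis k = ((R−Rᵀ)₃₂, (R−Rᵀ)₁₃, (R−Rᵀ)₂₁) / (2 sinθ) = (+0.972617, -0.008624, -0.232255)
rvec = θ·k = (+0.308672, -0.002737, -0.073709)

rvec=(0.3087, -0.0027, -0.0737) tvec=(-0.1030, 0.0289, 0.4544)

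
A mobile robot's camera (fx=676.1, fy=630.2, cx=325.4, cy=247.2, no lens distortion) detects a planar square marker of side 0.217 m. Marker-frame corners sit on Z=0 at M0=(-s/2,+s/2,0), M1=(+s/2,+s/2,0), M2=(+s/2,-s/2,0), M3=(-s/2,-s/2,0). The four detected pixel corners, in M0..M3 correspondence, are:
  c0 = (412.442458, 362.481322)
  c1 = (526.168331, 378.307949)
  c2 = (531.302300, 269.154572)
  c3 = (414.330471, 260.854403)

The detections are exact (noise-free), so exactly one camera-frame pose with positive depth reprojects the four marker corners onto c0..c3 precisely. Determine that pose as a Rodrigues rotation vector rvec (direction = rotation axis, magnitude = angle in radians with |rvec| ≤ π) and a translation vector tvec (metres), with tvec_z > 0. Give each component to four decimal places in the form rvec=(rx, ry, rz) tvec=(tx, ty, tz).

Intrinsics K: fx=676.1, fy=630.2, cx=325.4, cy=247.2
Marker side s = 0.217 m; corners in marker frame (Z=0):
  M0 = (-0.1085, +0.1085, 0)
  M1 = (+0.1085, +0.1085, 0)
  M2 = (+0.1085, -0.1085, 0)
  M3 = (-0.1085, -0.1085, 0)
Detected image corners:
  c0 = (412.442458, 362.481322) px
  c1 = (526.168331, 378.307949) px
  c2 = (531.302300, 269.154572) px
  c3 = (414.330471, 260.854403) px
Planar DLT: solve 8×8 A·h = b for H (H[2,2]=1):
  H  [+370.00783 +40.27073 +468.89335]
  H  [-53.07600 +522.90846 +318.15703]
  H  [-0.34275 +0.11925 +1.00000]
B = K⁻¹H; ‖b₁‖=0.792006, ‖b₂‖=0.792006; λ = 2/(‖b₁‖+‖b₂‖) = 1.262616, sign → tz>0 ⇒ λ=+1.262616
r₁ = λ·B[:,0] = (+0.89927,+0.06342,-0.43276); r₂ = λ·B[:,1] = (+0.00274,+0.98860,+0.15056)
r₃ = r₁×r₂ = (+0.43738,-0.13658,+0.88885); SVD([r₁ r₂ r₃]) → R = UVᵀ:
  R  [+0.89927 +0.00274 +0.43738]
  R  [+0.06342 +0.98860 -0.13658]
  R  [-0.43276 +0.15056 +0.88885]
t = (+0.26797, +0.14216, +1.26262) m
tr R = 2.776716; θ = arccos((tr R − 1)/2) = 0.477039 rad = 27.332°
axis k = ((R−Rᵀ)₃₂, (R−Rᵀ)₁₃, (R−Rᵀ)₂₁) / (2 sinθ) = (+0.312692, +0.947554, +0.066072)
rvec = θ·k = (+0.149166, +0.452021, +0.031519)

rvec=(0.1492, 0.4520, 0.0315) tvec=(0.2680, 0.1422, 1.2626)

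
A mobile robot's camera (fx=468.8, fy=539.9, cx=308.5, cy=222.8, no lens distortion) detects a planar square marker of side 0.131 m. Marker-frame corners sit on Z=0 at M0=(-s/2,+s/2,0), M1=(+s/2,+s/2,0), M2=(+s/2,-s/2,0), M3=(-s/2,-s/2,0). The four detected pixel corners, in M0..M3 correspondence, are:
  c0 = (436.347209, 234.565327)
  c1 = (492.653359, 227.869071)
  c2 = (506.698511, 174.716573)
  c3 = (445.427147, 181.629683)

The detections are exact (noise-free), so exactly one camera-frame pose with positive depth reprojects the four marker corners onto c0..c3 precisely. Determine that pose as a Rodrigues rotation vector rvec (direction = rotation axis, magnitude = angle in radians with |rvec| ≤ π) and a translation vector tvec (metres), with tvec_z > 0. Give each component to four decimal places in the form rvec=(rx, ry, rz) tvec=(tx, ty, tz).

rvec=(0.7299, -0.0882, -0.0759) tvec=(0.3518, -0.0321, 1.0203)

Intrinsics K: fx=468.8, fy=539.9, cx=308.5, cy=222.8
Marker side s = 0.131 m; corners in marker frame (Z=0):
  M0 = (-0.0655, +0.0655, 0)
  M1 = (+0.0655, +0.0655, 0)
  M2 = (+0.0655, -0.0655, 0)
  M3 = (-0.0655, -0.0655, 0)
Detected image corners:
  c0 = (436.347209, 234.565327) px
  c1 = (492.653359, 227.869071) px
  c2 = (506.698511, 174.716573) px
  c3 = (445.427147, 181.629683) px
Planar DLT: solve 8×8 A·h = b for H (H[2,2]=1):
  H  [+472.80219 +219.75827 +470.13520]
  H  [-41.09403 +539.01789 +205.82145]
  H  [+0.05283 +0.65511 +1.00000]
B = K⁻¹H; ‖b₁‖=0.980105, ‖b₂‖=0.980105; λ = 2/(‖b₁‖+‖b₂‖) = 1.020298, sign → tz>0 ⇒ λ=+1.020298
r₁ = λ·B[:,0] = (+0.99354,-0.09990,+0.05391); r₂ = λ·B[:,1] = (+0.03843,+0.74280,+0.66841)
r₃ = r₁×r₂ = (-0.10682,-0.66202,+0.74184); SVD([r₁ r₂ r₃]) → R = UVᵀ:
  R  [+0.99354 +0.03843 -0.10682]
  R  [-0.09990 +0.74280 -0.66202]
  R  [+0.05391 +0.66841 +0.74184]
t = (+0.35178, -0.03209, +1.02030) m
tr R = 2.478171; θ = arccos((tr R − 1)/2) = 0.739084 rad = 42.346°
axis k = ((R−Rᵀ)₃₂, (R−Rᵀ)₁₃, (R−Rᵀ)₂₁) / (2 sinθ) = (+0.987535, -0.119299, -0.102678)
rvec = θ·k = (+0.729871, -0.088172, -0.075888)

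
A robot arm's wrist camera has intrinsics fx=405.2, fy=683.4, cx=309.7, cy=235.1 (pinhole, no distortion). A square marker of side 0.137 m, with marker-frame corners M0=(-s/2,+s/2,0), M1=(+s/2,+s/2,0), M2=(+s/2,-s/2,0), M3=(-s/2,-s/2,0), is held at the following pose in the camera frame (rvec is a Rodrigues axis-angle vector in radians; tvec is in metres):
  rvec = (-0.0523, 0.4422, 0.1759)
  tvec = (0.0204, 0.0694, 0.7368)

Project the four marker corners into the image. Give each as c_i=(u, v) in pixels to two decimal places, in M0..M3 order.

c0=(281.72, 347.55) c1=(349.23, 377.86) c2=(363.29, 247.50) c3=(294.85, 227.27)

Intrinsics K: fx=405.2, fy=683.4, cx=309.7, cy=235.1
Marker side s = 0.137 m; corners in marker frame (Z=0):
  M0 = (-0.0685, +0.0685, 0)
  M1 = (+0.0685, +0.0685, 0)
  M2 = (+0.0685, -0.0685, 0)
  M3 = (-0.0685, -0.0685, 0)
rvec = (-0.0523, 0.4422, 0.1759), |rvec| = θ = 0.47877 rad = 27.431°
Rodrigues: sinθ=0.46068, 1−cosθ=0.11244; R = I + sinθ·[k]× + (1−cosθ)·[k]×²:
    [+0.88891 -0.18060 +0.42099]
    [+0.15791 +0.98348 +0.08848]
    [-0.43001 -0.01217 +0.90274]
t = (0.0204, 0.0694, 0.7368) m
M0: Pc = R·M0+t = (-0.05286, +0.12595, +0.76542); u = 405.2·(-0.05286)/0.76542 + 309.7 = 281.7163, v = 683.4·(+0.12595)/0.76542 + 235.1 = 347.5546
M1: Pc = R·M1+t = (+0.06892, +0.14759, +0.70651); u = 405.2·(+0.06892)/0.70651 + 309.7 = 349.2266, v = 683.4·(+0.14759)/0.70651 + 235.1 = 377.8578
M2: Pc = R·M2+t = (+0.09366, +0.01285, +0.70818); u = 405.2·(+0.09366)/0.70818 + 309.7 = 363.2904, v = 683.4·(+0.01285)/0.70818 + 235.1 = 247.4990
M3: Pc = R·M3+t = (-0.02812, -0.00879, +0.76709); u = 405.2·(-0.02812)/0.76709 + 309.7 = 294.8468, v = 683.4·(-0.00879)/0.76709 + 235.1 = 227.2730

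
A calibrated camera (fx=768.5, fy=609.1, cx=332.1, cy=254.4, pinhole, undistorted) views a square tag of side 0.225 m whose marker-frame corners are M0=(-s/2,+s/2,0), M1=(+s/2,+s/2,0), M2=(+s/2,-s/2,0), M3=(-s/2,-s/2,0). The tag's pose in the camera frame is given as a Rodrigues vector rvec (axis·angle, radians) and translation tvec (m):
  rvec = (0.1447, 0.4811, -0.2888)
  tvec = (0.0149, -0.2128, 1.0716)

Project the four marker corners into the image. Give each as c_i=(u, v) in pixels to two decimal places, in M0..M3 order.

c0=(300.98, 211.86) c1=(440.48, 175.50) c2=(389.65, 45.52) c3=(253.07, 94.83)

Intrinsics K: fx=768.5, fy=609.1, cx=332.1, cy=254.4
Marker side s = 0.225 m; corners in marker frame (Z=0):
  M0 = (-0.1125, +0.1125, 0)
  M1 = (+0.1125, +0.1125, 0)
  M2 = (+0.1125, -0.1125, 0)
  M3 = (-0.1125, -0.1125, 0)
rvec = (0.1447, 0.4811, -0.2888), |rvec| = θ = 0.57948 rad = 33.202°
Rodrigues: sinθ=0.54759, 1−cosθ=0.16325; R = I + sinθ·[k]× + (1−cosθ)·[k]×²:
    [+0.84693 +0.30675 +0.43431]
    [-0.23906 +0.94927 -0.20428]
    [-0.47494 +0.06919 +0.87729]
t = (0.0149, -0.2128, 1.0716) m
M0: Pc = R·M0+t = (-0.04587, -0.07911, +1.13281); u = 768.5·(-0.04587)/1.13281 + 332.1 = 300.9821, v = 609.1·(-0.07911)/1.13281 + 254.4 = 211.8622
M1: Pc = R·M1+t = (+0.14469, -0.13290, +1.02595); u = 768.5·(+0.14469)/1.02595 + 332.1 = 440.4803, v = 609.1·(-0.13290)/1.02595 + 254.4 = 175.4975
M2: Pc = R·M2+t = (+0.07567, -0.34649, +1.01039); u = 768.5·(+0.07567)/1.01039 + 332.1 = 389.6544, v = 609.1·(-0.34649)/1.01039 + 254.4 = 45.5238
M3: Pc = R·M3+t = (-0.11489, -0.29270, +1.11725); u = 768.5·(-0.11489)/1.11725 + 332.1 = 253.0738, v = 609.1·(-0.29270)/1.11725 + 254.4 = 94.8267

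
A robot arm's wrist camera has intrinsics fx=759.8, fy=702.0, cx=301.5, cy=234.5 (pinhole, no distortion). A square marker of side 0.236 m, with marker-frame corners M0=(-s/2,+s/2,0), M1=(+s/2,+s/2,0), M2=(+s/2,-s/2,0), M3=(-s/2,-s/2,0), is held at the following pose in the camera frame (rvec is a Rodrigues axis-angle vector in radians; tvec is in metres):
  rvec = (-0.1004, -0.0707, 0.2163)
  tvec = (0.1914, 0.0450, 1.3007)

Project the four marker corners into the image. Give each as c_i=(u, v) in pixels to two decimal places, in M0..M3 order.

Intrinsics K: fx=759.8, fy=702.0, cx=301.5, cy=234.5
Marker side s = 0.236 m; corners in marker frame (Z=0):
  M0 = (-0.1180, +0.1180, 0)
  M1 = (+0.1180, +0.1180, 0)
  M2 = (+0.1180, -0.1180, 0)
  M3 = (-0.1180, -0.1180, 0)
rvec = (-0.1004, -0.0707, 0.2163), |rvec| = θ = 0.24873 rad = 14.251°
Rodrigues: sinθ=0.24617, 1−cosθ=0.03077; R = I + sinθ·[k]× + (1−cosθ)·[k]×²:
    [+0.97424 -0.21055 -0.08078]
    [+0.21761 +0.97171 +0.09176]
    [+0.05917 -0.10697 +0.99250]
t = (0.1914, 0.0450, 1.3007) m
M0: Pc = R·M0+t = (+0.05160, +0.13398, +1.28109); u = 759.8·(+0.05160)/1.28109 + 301.5 = 332.1004, v = 702.0·(+0.13398)/1.28109 + 234.5 = 307.9193
M1: Pc = R·M1+t = (+0.28152, +0.18534, +1.29506); u = 759.8·(+0.28152)/1.29506 + 301.5 = 466.6630, v = 702.0·(+0.18534)/1.29506 + 234.5 = 334.9654
M2: Pc = R·M2+t = (+0.33120, -0.04398, +1.32031); u = 759.8·(+0.33120)/1.32031 + 301.5 = 492.0995, v = 702.0·(-0.04398)/1.32031 + 234.5 = 211.1137
M3: Pc = R·M3+t = (+0.10128, -0.09534, +1.30634); u = 759.8·(+0.10128)/1.30634 + 301.5 = 360.4092, v = 702.0·(-0.09534)/1.30634 + 234.5 = 183.2664

c0=(332.10, 307.92) c1=(466.66, 334.97) c2=(492.10, 211.11) c3=(360.41, 183.27)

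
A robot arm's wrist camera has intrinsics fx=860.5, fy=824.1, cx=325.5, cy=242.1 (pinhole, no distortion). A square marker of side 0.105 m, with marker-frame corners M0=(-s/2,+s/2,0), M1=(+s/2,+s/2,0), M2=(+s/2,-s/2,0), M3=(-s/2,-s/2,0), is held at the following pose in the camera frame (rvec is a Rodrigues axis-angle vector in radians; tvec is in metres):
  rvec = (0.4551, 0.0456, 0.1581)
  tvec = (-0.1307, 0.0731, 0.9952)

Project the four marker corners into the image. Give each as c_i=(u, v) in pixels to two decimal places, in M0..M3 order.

Intrinsics K: fx=860.5, fy=824.1, cx=325.5, cy=242.1
Marker side s = 0.105 m; corners in marker frame (Z=0):
  M0 = (-0.0525, +0.0525, 0)
  M1 = (+0.0525, +0.0525, 0)
  M2 = (+0.0525, -0.0525, 0)
  M3 = (-0.0525, -0.0525, 0)
rvec = (0.4551, 0.0456, 0.1581), |rvec| = θ = 0.48393 rad = 27.727°
Rodrigues: sinθ=0.46526, 1−cosθ=0.11483; R = I + sinθ·[k]× + (1−cosθ)·[k]×²:
    [+0.98672 -0.14183 +0.07912]
    [+0.16218 +0.88619 -0.43401]
    [-0.00856 +0.44108 +0.89743]
t = (-0.1307, 0.0731, 0.9952) m
M0: Pc = R·M0+t = (-0.18995, +0.11111, +1.01881); u = 860.5·(-0.18995)/1.01881 + 325.5 = 165.0661, v = 824.1·(+0.11111)/1.01881 + 242.1 = 331.9762
M1: Pc = R·M1+t = (-0.08634, +0.12814, +1.01791); u = 860.5·(-0.08634)/1.01791 + 325.5 = 252.5091, v = 824.1·(+0.12814)/1.01791 + 242.1 = 345.8419
M2: Pc = R·M2+t = (-0.07145, +0.03509, +0.97159); u = 860.5·(-0.07145)/0.97159 + 325.5 = 262.2187, v = 824.1·(+0.03509)/0.97159 + 242.1 = 271.8624
M3: Pc = R·M3+t = (-0.17506, +0.01806, +0.97249); u = 860.5·(-0.17506)/0.97249 + 325.5 = 170.6025, v = 824.1·(+0.01806)/0.97249 + 242.1 = 257.4048

c0=(165.07, 331.98) c1=(252.51, 345.84) c2=(262.22, 271.86) c3=(170.60, 257.40)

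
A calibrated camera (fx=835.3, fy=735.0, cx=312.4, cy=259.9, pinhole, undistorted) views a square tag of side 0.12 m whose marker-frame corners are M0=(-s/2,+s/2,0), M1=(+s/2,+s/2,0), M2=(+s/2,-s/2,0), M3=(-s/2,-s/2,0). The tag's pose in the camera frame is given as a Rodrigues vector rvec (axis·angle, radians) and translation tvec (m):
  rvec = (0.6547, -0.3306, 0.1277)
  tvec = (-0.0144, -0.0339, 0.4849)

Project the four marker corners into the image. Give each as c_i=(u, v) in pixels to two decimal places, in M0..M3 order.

c0=(171.83, 278.43) c1=(357.01, 279.14) c2=(410.29, 134.41) c3=(200.43, 119.82)

Intrinsics K: fx=835.3, fy=735.0, cx=312.4, cy=259.9
Marker side s = 0.12 m; corners in marker frame (Z=0):
  M0 = (-0.0600, +0.0600, 0)
  M1 = (+0.0600, +0.0600, 0)
  M2 = (+0.0600, -0.0600, 0)
  M3 = (-0.0600, -0.0600, 0)
rvec = (0.6547, -0.3306, 0.1277), |rvec| = θ = 0.74447 rad = 42.655°
Rodrigues: sinθ=0.67758, 1−cosθ=0.26455; R = I + sinθ·[k]× + (1−cosθ)·[k]×²:
    [+0.94005 -0.21954 -0.26099]
    [+0.01291 +0.78762 -0.61603]
    [+0.34080 +0.57573 +0.74323]
t = (-0.0144, -0.0339, 0.4849) m
M0: Pc = R·M0+t = (-0.08398, +0.01258, +0.49900); u = 835.3·(-0.08398)/0.49900 + 312.4 = 171.8285, v = 735.0·(+0.01258)/0.49900 + 259.9 = 278.4333
M1: Pc = R·M1+t = (+0.02883, +0.01413, +0.53989); u = 835.3·(+0.02883)/0.53989 + 312.4 = 357.0051, v = 735.0·(+0.01413)/0.53989 + 259.9 = 279.1387
M2: Pc = R·M2+t = (+0.05518, -0.08038, +0.47080); u = 835.3·(+0.05518)/0.47080 + 312.4 = 410.2917, v = 735.0·(-0.08038)/0.47080 + 259.9 = 134.4105
M3: Pc = R·M3+t = (-0.05763, -0.08193, +0.42991); u = 835.3·(-0.05763)/0.42991 + 312.4 = 200.4260, v = 735.0·(-0.08193)/0.42991 + 259.9 = 119.8240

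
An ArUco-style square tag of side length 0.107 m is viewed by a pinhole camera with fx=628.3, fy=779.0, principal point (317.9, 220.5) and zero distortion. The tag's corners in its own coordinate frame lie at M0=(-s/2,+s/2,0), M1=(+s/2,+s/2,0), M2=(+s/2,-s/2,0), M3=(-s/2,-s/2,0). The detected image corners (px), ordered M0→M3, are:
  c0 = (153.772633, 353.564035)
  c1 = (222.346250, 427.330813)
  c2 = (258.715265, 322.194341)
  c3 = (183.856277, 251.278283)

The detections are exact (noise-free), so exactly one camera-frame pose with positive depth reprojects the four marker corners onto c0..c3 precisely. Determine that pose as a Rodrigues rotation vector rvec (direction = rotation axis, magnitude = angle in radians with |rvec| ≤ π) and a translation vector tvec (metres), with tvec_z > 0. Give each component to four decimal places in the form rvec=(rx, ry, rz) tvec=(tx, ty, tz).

rvec=(0.2475, 0.5090, 0.4851) tvec=(-0.1186, 0.0985, 0.6484)

Intrinsics K: fx=628.3, fy=779.0, cx=317.9, cy=220.5
Marker side s = 0.107 m; corners in marker frame (Z=0):
  M0 = (-0.0535, +0.0535, 0)
  M1 = (+0.0535, +0.0535, 0)
  M2 = (+0.0535, -0.0535, 0)
  M3 = (-0.0535, -0.0535, 0)
Detected image corners:
  c0 = (153.772633, 353.564035) px
  c1 = (222.346250, 427.330813) px
  c2 = (258.715265, 322.194341) px
  c3 = (183.856277, 251.278283) px
Planar DLT: solve 8×8 A·h = b for H (H[2,2]=1):
  H  [+541.30145 -201.25355 +203.00154]
  H  [+464.52653 +1147.96071 +338.84842]
  H  [-0.62594 +0.52909 +1.00000]
B = K⁻¹H; ‖b₁‖=1.542185, ‖b₂‖=1.542185; λ = 2/(‖b₁‖+‖b₂‖) = 0.648431, sign → tz>0 ⇒ λ=+0.648431
r₁ = λ·B[:,0] = (+0.76401,+0.50155,-0.40588); r₂ = λ·B[:,1] = (-0.38129,+0.85844,+0.34308)
r₃ = r₁×r₂ = (+0.52049,-0.10736,+0.84709); SVD([r₁ r₂ r₃]) → R = UVᵀ:
  R  [+0.76401 -0.38129 +0.52049]
  R  [+0.50155 +0.85844 -0.10736]
  R  [-0.40588 +0.34308 +0.84709]
t = (-0.11858, +0.09851, +0.64843) m
tr R = 2.469537; θ = arccos((tr R − 1)/2) = 0.745471 rad = 42.712°
axis k = ((R−Rᵀ)₃₂, (R−Rᵀ)₁₃, (R−Rᵀ)₂₁) / (2 sinθ) = (+0.332020, +0.682846, +0.650757)
rvec = θ·k = (+0.247512, +0.509042, +0.485120)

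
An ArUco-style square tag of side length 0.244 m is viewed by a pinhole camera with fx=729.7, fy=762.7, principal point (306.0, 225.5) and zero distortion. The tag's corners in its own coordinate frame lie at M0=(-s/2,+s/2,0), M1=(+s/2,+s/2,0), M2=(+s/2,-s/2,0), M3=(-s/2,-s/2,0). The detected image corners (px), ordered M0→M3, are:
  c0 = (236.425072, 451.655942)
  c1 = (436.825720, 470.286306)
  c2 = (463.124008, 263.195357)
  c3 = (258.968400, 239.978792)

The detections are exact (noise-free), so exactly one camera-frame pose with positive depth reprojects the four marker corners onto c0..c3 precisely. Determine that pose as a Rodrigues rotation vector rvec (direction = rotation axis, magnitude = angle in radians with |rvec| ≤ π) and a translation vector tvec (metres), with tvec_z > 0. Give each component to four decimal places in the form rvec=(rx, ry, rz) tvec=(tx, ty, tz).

Intrinsics K: fx=729.7, fy=762.7, cx=306.0, cy=225.5
Marker side s = 0.244 m; corners in marker frame (Z=0):
  M0 = (-0.1220, +0.1220, 0)
  M1 = (+0.1220, +0.1220, 0)
  M2 = (+0.1220, -0.1220, 0)
  M3 = (-0.1220, -0.1220, 0)
Detected image corners:
  c0 = (236.425072, 451.655942) px
  c1 = (436.825720, 470.286306) px
  c2 = (463.124008, 263.195357) px
  c3 = (258.968400, 239.978792) px
Planar DLT: solve 8×8 A·h = b for H (H[2,2]=1):
  H  [+857.24857 -70.20321 +349.70961]
  H  [+114.57819 +888.63579 +357.47962]
  H  [+0.08119 +0.08588 +1.00000]
B = K⁻¹H; ‖b₁‖=1.150581, ‖b₂‖=1.150581; λ = 2/(‖b₁‖+‖b₂‖) = 0.869126, sign → tz>0 ⇒ λ=+0.869126
r₁ = λ·B[:,0] = (+0.99146,+0.10970,+0.07056); r₂ = λ·B[:,1] = (-0.11492,+0.99057,+0.07464)
r₃ = r₁×r₂ = (-0.06171,-0.08211,+0.99471); SVD([r₁ r₂ r₃]) → R = UVᵀ:
  R  [+0.99146 -0.11492 -0.06171]
  R  [+0.10970 +0.99057 -0.08211]
  R  [+0.07056 +0.07464 +0.99471]
t = (+0.05206, +0.15040, +0.86913) m
tr R = 2.976734; θ = arccos((tr R − 1)/2) = 0.152679 rad = 8.748°
axis k = ((R−Rᵀ)₃₂, (R−Rᵀ)₁₃, (R−Rᵀ)₂₁) / (2 sinθ) = (+0.515342, -0.434841, +0.738468)
rvec = θ·k = (+0.078682, -0.066391, +0.112749)

rvec=(0.0787, -0.0664, 0.1127) tvec=(0.0521, 0.1504, 0.8691)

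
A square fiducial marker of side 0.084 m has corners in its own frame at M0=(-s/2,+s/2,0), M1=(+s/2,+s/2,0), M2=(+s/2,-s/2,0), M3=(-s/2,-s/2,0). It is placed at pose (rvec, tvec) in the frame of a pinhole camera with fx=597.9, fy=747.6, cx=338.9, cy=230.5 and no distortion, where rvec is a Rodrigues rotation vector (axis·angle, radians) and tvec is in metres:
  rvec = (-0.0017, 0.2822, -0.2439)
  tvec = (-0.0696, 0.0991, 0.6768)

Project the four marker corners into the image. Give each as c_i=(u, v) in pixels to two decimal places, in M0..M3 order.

c0=(252.97, 393.63) c1=(320.44, 376.75) c2=(302.59, 284.68) c3=(236.02, 304.57)

Intrinsics K: fx=597.9, fy=747.6, cx=338.9, cy=230.5
Marker side s = 0.084 m; corners in marker frame (Z=0):
  M0 = (-0.0420, +0.0420, 0)
  M1 = (+0.0420, +0.0420, 0)
  M2 = (+0.0420, -0.0420, 0)
  M3 = (-0.0420, -0.0420, 0)
rvec = (-0.0017, 0.2822, -0.2439), |rvec| = θ = 0.37300 rad = 21.371°
Rodrigues: sinθ=0.36441, 1−cosθ=0.06876; R = I + sinθ·[k]× + (1−cosθ)·[k]×²:
    [+0.93124 +0.23805 +0.27591]
    [-0.23852 +0.97060 -0.03236]
    [-0.27550 -0.03568 +0.96064]
t = (-0.0696, 0.0991, 0.6768) m
M0: Pc = R·M0+t = (-0.09871, +0.14988, +0.68687); u = 597.9·(-0.09871)/0.68687 + 338.9 = 252.9726, v = 747.6·(+0.14988)/0.68687 + 230.5 = 393.6344
M1: Pc = R·M1+t = (-0.02049, +0.12985, +0.66373); u = 597.9·(-0.02049)/0.66373 + 338.9 = 320.4423, v = 747.6·(+0.12985)/0.66373 + 230.5 = 376.7548
M2: Pc = R·M2+t = (-0.04049, +0.04832, +0.66673); u = 597.9·(-0.04049)/0.66673 + 338.9 = 302.5936, v = 747.6·(+0.04832)/0.66673 + 230.5 = 284.6777
M3: Pc = R·M3+t = (-0.11871, +0.06835, +0.68987); u = 597.9·(-0.11871)/0.68987 + 338.9 = 236.0157, v = 747.6·(+0.06835)/0.68987 + 230.5 = 304.5727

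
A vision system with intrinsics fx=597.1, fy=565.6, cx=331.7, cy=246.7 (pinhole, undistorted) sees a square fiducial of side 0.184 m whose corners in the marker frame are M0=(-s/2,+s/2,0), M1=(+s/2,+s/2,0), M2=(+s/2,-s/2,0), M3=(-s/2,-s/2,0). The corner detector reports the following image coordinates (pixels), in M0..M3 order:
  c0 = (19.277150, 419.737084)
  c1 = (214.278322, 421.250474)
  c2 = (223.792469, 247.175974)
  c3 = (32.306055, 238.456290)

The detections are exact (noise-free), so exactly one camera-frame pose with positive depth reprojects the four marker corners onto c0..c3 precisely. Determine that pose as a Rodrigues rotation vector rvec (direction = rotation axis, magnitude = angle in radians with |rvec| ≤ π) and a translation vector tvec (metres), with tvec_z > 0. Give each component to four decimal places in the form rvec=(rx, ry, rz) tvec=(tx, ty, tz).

Intrinsics K: fx=597.1, fy=565.6, cx=331.7, cy=246.7
Marker side s = 0.184 m; corners in marker frame (Z=0):
  M0 = (-0.0920, +0.0920, 0)
  M1 = (+0.0920, +0.0920, 0)
  M2 = (+0.0920, -0.0920, 0)
  M3 = (-0.0920, -0.0920, 0)
Detected image corners:
  c0 = (19.277150, 419.737084) px
  c1 = (214.278322, 421.250474) px
  c2 = (223.792469, 247.175974) px
  c3 = (32.306055, 238.456290) px
Planar DLT: solve 8×8 A·h = b for H (H[2,2]=1):
  H  [+1077.44822 -71.57136 +124.43939]
  H  [+101.88695 +936.76598 +331.00577]
  H  [+0.22290 -0.08585 +1.00000]
B = K⁻¹H; ‖b₁‖=1.697388, ‖b₂‖=1.697388; λ = 2/(‖b₁‖+‖b₂‖) = 0.589140, sign → tz>0 ⇒ λ=+0.589140
r₁ = λ·B[:,0] = (+0.99014,+0.04885,+0.13132); r₂ = λ·B[:,1] = (-0.04252,+0.99781,-0.05058)
r₃ = r₁×r₂ = (-0.13350,+0.04449,+0.99005); SVD([r₁ r₂ r₃]) → R = UVᵀ:
  R  [+0.99014 -0.04252 -0.13350]
  R  [+0.04885 +0.99781 +0.04449]
  R  [+0.13132 -0.05058 +0.99005]
t = (-0.20450, +0.08781, +0.58914) m
tr R = 2.978000; θ = arccos((tr R − 1)/2) = 0.148461 rad = 8.506°
axis k = ((R−Rᵀ)₃₂, (R−Rᵀ)₁₃, (R−Rᵀ)₂₁) / (2 sinθ) = (-0.321366, -0.895169, +0.308862)
rvec = θ·k = (-0.047710, -0.132897, +0.045854)

rvec=(-0.0477, -0.1329, 0.0459) tvec=(-0.2045, 0.0878, 0.5891)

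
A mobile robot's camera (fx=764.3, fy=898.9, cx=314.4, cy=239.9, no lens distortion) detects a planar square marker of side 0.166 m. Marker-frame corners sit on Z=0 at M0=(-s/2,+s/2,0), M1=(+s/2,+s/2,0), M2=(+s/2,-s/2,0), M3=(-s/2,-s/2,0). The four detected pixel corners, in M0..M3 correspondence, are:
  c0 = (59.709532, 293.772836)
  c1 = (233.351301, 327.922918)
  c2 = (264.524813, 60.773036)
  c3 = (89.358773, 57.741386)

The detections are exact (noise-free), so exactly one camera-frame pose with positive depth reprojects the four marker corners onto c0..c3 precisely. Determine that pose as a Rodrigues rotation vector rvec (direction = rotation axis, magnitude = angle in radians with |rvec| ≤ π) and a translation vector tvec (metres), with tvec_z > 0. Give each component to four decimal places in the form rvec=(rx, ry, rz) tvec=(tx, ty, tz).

rvec=(-0.0738, 0.4465, 0.1199) tvec=(-0.1215, -0.0368, 0.5879)

Intrinsics K: fx=764.3, fy=898.9, cx=314.4, cy=239.9
Marker side s = 0.166 m; corners in marker frame (Z=0):
  M0 = (-0.0830, +0.0830, 0)
  M1 = (+0.0830, +0.0830, 0)
  M2 = (+0.0830, -0.0830, 0)
  M3 = (-0.0830, -0.0830, 0)
Detected image corners:
  c0 = (59.709532, 293.772836) px
  c1 = (233.351301, 327.922918) px
  c2 = (264.524813, 60.773036) px
  c3 = (89.358773, 57.741386) px
Planar DLT: solve 8×8 A·h = b for H (H[2,2]=1):
  H  [+931.05708 -195.25856 +156.48033]
  H  [-25.43994 +1495.73553 +183.68546]
  H  [-0.73946 -0.07629 +1.00000]
B = K⁻¹H; ‖b₁‖=1.700877, ‖b₂‖=1.700877; λ = 2/(‖b₁‖+‖b₂‖) = 0.587932, sign → tz>0 ⇒ λ=+0.587932
r₁ = λ·B[:,0] = (+0.89505,+0.09939,-0.43475); r₂ = λ·B[:,1] = (-0.13175,+0.99027,-0.04485)
r₃ = r₁×r₂ = (+0.42606,+0.09743,+0.89943); SVD([r₁ r₂ r₃]) → R = UVᵀ:
  R  [+0.89505 -0.13175 +0.42606]
  R  [+0.09939 +0.99027 +0.09743]
  R  [-0.43475 -0.04485 +0.89943]
t = (-0.12148, -0.03677, +0.58793) m
tr R = 2.784747; θ = arccos((tr R − 1)/2) = 0.468219 rad = 26.827°
axis k = ((R−Rᵀ)₃₂, (R−Rᵀ)₁₃, (R−Rᵀ)₂₁) / (2 sinθ) = (-0.157635, +0.953715, +0.256082)
rvec = θ·k = (-0.073808, +0.446548, +0.119903)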